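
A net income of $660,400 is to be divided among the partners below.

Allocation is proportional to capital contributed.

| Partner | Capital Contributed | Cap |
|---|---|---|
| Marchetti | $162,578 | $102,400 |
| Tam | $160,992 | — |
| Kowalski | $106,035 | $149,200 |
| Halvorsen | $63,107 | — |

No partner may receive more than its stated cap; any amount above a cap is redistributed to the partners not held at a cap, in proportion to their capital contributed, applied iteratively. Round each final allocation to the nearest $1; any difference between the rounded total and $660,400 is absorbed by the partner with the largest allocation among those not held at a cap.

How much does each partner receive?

Combined capital contributed = 492,712.
Proportional shares (ignoring caps): Marchetti 217,909.27; Tam 215,783.49; Kowalski 142,122.61; Halvorsen 84,584.63.
Held at cap: Marchetti ($102,400); residual $558,000 reallocated over remaining capital contributed 330,134.
Held at cap: Kowalski ($149,200); residual $408,800 reallocated over remaining capital contributed 224,099.
Shares after redistribution: Tam 293,680.60 → $293,681; Halvorsen 115,119.40 → $115,119.

Marchetti: $102,400; Tam: $293,681; Kowalski: $149,200; Halvorsen: $115,119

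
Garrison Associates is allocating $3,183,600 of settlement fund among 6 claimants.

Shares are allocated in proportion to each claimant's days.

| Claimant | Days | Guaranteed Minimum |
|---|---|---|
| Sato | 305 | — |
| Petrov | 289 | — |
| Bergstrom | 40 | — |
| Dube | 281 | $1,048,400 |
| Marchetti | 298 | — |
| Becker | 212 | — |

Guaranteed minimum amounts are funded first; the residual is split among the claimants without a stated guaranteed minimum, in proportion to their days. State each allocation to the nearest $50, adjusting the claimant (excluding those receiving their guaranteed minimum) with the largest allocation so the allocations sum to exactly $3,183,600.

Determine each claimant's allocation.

Minimums first: Dube $1,048,400. Residual $2,135,200.
Residual split over remaining days 1,144: Sato 569,262.24 → $569,250; Petrov 539,399.30 → $539,400; Bergstrom 74,657.34 → $74,650; Marchetti 556,197.20 → $556,200; Becker 395,683.92 → $395,700.

Sato: $569,250; Petrov: $539,400; Bergstrom: $74,650; Dube: $1,048,400; Marchetti: $556,200; Becker: $395,700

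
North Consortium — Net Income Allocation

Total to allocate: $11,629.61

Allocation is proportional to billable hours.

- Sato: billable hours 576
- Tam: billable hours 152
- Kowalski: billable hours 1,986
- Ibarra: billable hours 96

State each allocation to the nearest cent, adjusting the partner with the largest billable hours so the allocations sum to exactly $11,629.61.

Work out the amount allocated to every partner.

Sato: $2,383.86; Tam: $629.07; Kowalski: $8,219.37; Ibarra: $397.31

Combined billable hours = 576 + 152 + 1,986 + 96 = 2,810.
Proportional shares: Sato 2,383.8631; Tam 629.07499; Kowalski 8,219.3614; Ibarra 397.3105.
After rounding (cent): Sato $2,383.86; Tam $629.07; Kowalski $8,219.36; Ibarra $397.31. Sum = $11,629.60.
Difference $11,629.61 − $11,629.60 = +$0.01 applied to largest billable hours (Kowalski): Kowalski becomes $8,219.37.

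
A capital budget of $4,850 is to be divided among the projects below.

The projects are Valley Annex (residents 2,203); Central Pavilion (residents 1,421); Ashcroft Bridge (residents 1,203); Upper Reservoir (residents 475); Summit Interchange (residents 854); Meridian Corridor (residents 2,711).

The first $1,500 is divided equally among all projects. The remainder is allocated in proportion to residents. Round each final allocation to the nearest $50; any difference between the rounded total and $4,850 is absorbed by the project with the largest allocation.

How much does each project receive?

$1,500 shared equally gives $250 per project.
Remainder $3,350 by residents (total 8,867): Valley Annex 832.31 → $850; Central Pavilion 536.86 → $550; Ashcroft Bridge 454.50 → $450; Upper Reservoir 179.46 → $200; Summit Interchange 322.65 → $300; Meridian Corridor 1,024.23 → $1,000.
Totals: Valley Annex $250 + $850 = $1,100; Central Pavilion $250 + $550 = $800; Ashcroft Bridge $250 + $450 = $700; Upper Reservoir $250 + $200 = $450; Summit Interchange $250 + $300 = $550; Meridian Corridor $250 + $1,000 = $1,250.

Valley Annex: $1,100; Central Pavilion: $800; Ashcroft Bridge: $700; Upper Reservoir: $450; Summit Interchange: $550; Meridian Corridor: $1,250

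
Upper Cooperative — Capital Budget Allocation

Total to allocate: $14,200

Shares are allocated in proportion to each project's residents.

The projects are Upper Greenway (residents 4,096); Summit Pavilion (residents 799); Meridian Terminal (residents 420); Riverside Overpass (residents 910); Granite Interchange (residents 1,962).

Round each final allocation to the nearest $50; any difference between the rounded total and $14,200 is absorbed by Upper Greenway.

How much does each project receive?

Combined residents = 8,187.
Raw shares: Upper Greenway 4,096/8,187 × $14,200 = 7,104.34; Summit Pavilion 799/8,187 × $14,200 = 1,385.83; Meridian Terminal 420/8,187 × $14,200 = 728.47; Riverside Overpass 910/8,187 × $14,200 = 1,578.36; Granite Interchange 1,962/8,187 × $14,200 = 3,403.00.
After rounding ($50): Upper Greenway $7,100; Summit Pavilion $1,400; Meridian Terminal $750; Riverside Overpass $1,600; Granite Interchange $3,400. Sum = $14,250.
Difference $14,200 − $14,250 = −$50 applied to Upper Greenway: Upper Greenway becomes $7,050.

Upper Greenway: $7,050 | Summit Pavilion: $1,400 | Meridian Terminal: $750 | Riverside Overpass: $1,600 | Granite Interchange: $3,400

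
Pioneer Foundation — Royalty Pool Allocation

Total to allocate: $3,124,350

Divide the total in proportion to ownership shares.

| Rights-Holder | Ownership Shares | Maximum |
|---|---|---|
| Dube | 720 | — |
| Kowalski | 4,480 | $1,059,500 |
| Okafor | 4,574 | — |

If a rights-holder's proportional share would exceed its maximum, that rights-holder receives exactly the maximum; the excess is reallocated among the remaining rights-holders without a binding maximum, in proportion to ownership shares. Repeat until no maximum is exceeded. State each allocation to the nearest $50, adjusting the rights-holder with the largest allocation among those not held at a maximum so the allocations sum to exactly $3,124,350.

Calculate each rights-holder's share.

Sum of ownership shares: 9,774.
Unconstrained shares: Dube 230,154.70; Kowalski 1,432,073.66; Okafor 1,462,121.64.
Cap binds for Kowalski ($1,059,500); balance $2,064,850 reallocated over remaining ownership shares 5,294.
Remaining shares: Dube 280,825.84 → $280,850; Okafor 1,784,024.16 → $1,784,000.

Dube: $280,850 | Kowalski: $1,059,500 | Okafor: $1,784,000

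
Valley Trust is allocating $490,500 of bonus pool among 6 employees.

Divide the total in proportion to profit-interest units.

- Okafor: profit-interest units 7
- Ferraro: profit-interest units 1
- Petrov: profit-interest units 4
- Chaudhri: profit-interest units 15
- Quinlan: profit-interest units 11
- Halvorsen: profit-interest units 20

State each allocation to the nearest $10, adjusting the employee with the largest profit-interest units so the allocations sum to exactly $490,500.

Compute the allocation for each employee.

Total profit-interest units = 7 + 1 + 4 + 15 + 11 + 20 = 58.
Proportional shares: Okafor 59,198.28; Ferraro 8,456.90; Petrov 33,827.59; Chaudhri 126,853.45; Quinlan 93,025.86; Halvorsen 169,137.93.
At nearest $10: Okafor $59,200; Ferraro $8,460; Petrov $33,830; Chaudhri $126,850; Quinlan $93,030; Halvorsen $169,140. Sum = $490,510.
Difference $490,500 − $490,510 = −$10 applied to largest profit-interest units (Halvorsen): Halvorsen becomes $169,130.

Okafor: $59,200 · Ferraro: $8,460 · Petrov: $33,830 · Chaudhri: $126,850 · Quinlan: $93,030 · Halvorsen: $169,130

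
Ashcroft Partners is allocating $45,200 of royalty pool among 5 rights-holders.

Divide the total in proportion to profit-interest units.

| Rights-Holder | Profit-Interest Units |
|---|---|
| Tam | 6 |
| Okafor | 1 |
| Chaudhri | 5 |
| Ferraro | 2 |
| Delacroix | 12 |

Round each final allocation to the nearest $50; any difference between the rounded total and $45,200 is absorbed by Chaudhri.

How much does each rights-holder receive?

Combined profit-interest units = 26.
Proportional shares: Tam 6/26 × $45,200 = 10,430.77; Okafor 1/26 × $45,200 = 1,738.46; Chaudhri 5/26 × $45,200 = 8,692.31; Ferraro 2/26 × $45,200 = 3,476.92; Delacroix 12/26 × $45,200 = 20,861.54.
After rounding ($50): Tam $10,450; Okafor $1,750; Chaudhri $8,700; Ferraro $3,500; Delacroix $20,850. Sum = $45,250.
Difference $45,200 − $45,250 = −$50 applied to Chaudhri: Chaudhri becomes $8,650.

Tam: $10,450 | Okafor: $1,750 | Chaudhri: $8,650 | Ferraro: $3,500 | Delacroix: $20,850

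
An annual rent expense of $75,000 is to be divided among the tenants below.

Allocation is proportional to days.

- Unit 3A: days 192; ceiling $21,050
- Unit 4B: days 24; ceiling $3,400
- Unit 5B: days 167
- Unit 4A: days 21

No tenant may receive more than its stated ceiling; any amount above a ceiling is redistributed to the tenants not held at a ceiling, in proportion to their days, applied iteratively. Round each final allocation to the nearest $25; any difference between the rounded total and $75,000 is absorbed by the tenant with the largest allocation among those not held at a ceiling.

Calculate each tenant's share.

Unit 3A: $21,050; Unit 4B: $3,400; Unit 5B: $44,900; Unit 4A: $5,650

Days total: 404.
Pro-rata shares before constraints: Unit 3A 35,643.56; Unit 4B 4,455.45; Unit 5B 31,002.48; Unit 4A 3,898.51.
Held at cap: Unit 3A ($21,050), Unit 4B ($3,400); residual $50,550 reallocated over remaining days 188.
Redistributed shares: Unit 5B 44,903.46 → $44,900; Unit 4A 5,646.54 → $5,650.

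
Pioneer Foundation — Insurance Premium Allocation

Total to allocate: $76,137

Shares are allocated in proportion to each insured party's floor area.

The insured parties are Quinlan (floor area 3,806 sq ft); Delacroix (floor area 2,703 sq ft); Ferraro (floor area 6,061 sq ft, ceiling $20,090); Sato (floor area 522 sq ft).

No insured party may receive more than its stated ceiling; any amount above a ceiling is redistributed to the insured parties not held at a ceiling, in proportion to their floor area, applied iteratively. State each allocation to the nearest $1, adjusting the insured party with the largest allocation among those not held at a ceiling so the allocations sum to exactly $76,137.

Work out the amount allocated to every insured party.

Floor area total: 13,092.
Proportional shares (ignoring caps): Quinlan 22,133.93; Delacroix 15,719.39; Ferraro 35,247.96; Sato 3,035.71.
Cap binds for Ferraro ($20,090); remaining pool $56,047 reallocated over remaining floor area 7,031.
Shares after redistribution: Quinlan 30,339.20 → $30,339; Delacroix 21,546.73 → $21,547; Sato 4,161.08 → $4,161.

Quinlan: $30,339 | Delacroix: $21,547 | Ferraro: $20,090 | Sato: $4,161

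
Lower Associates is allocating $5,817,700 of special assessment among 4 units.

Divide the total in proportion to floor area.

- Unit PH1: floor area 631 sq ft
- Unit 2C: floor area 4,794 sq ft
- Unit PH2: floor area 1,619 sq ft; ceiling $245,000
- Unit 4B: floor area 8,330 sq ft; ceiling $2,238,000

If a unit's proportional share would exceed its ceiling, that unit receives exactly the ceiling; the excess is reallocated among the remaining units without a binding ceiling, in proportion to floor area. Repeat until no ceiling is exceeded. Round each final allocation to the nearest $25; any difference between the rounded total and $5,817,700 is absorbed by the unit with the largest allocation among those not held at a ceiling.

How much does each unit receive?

Unit PH1: $387,875 | Unit 2C: $2,946,825 | Unit PH2: $245,000 | Unit 4B: $2,238,000

Combined floor area = 15,374.
Pro-rata shares before constraints: Unit PH1 238,777.72; Unit 2C 1,814,105.23; Unit PH2 612,648.39; Unit 4B 3,152,168.66.
Held at cap: Unit PH2 ($245,000), Unit 4B ($2,238,000); balance $3,334,700 reallocated over remaining floor area 5,425.
Remaining shares: Unit PH1 387,870.18 → $387,875; Unit 2C 2,946,829.82 → $2,946,825.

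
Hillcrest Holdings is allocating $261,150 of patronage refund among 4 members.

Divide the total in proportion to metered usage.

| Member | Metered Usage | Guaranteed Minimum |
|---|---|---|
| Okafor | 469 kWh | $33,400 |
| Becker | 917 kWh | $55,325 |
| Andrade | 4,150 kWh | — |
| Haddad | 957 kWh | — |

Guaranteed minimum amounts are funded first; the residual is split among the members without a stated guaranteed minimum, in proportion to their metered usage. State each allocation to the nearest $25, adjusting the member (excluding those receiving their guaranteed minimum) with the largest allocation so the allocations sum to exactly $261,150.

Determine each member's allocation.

Guaranteed amounts: Okafor $33,400; Becker $55,325. Balance $172,425.
Balance split over remaining metered usage 5,107: Andrade 140,114.30 → $140,125; Haddad 32,310.70 → $32,300.

Okafor: $33,400 | Becker: $55,325 | Andrade: $140,125 | Haddad: $32,300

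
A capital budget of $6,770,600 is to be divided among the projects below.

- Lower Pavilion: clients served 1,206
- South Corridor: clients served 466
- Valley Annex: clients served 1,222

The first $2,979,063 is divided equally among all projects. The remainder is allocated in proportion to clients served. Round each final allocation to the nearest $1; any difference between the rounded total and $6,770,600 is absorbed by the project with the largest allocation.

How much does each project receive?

Lower Pavilion: $2,573,046 · South Corridor: $1,603,545 · Valley Annex: $2,594,009

Equal tier: $2,979,063 ÷ 3 = $993,021 apiece.
Remainder $3,791,537 by clients served (total 2,894): Lower Pavilion 1,580,025.44 → $1,580,025; South Corridor 610,523.93 → $610,524; Valley Annex 1,600,987.63 → $1,600,988.
Totals: Lower Pavilion $993,021 + $1,580,025 = $2,573,046; South Corridor $993,021 + $610,524 = $1,603,545; Valley Annex $993,021 + $1,600,988 = $2,594,009.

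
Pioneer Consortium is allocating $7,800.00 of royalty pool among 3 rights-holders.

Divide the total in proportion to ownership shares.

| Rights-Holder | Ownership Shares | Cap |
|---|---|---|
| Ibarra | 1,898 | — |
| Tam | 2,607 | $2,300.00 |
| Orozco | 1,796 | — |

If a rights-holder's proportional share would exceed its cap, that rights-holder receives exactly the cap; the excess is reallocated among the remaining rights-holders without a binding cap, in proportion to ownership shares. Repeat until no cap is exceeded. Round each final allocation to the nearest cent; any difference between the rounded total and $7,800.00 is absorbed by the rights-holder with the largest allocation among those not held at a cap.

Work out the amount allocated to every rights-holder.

Combined ownership shares = 6,301.
Unconstrained shares: Ibarra 2,349.5318; Tam 3,227.2020; Orozco 2,223.2661.
Cap binds for Tam ($2,300.00); balance $5,500.00 reallocated over remaining ownership shares 3,694.
Remaining shares: Ibarra 2,825.9339 → $2,825.93; Orozco 2,674.0661 → $2,674.07.

Ibarra: $2,825.93 · Tam: $2,300.00 · Orozco: $2,674.07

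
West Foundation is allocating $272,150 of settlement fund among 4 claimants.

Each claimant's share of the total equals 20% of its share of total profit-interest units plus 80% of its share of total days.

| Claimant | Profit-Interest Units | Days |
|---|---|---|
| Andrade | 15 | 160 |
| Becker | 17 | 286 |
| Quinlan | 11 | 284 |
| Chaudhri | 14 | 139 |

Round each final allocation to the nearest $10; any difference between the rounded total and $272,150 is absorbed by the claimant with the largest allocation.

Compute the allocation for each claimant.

Andrade: $54,410 · Becker: $87,890 · Quinlan: $81,660 · Chaudhri: $48,190

Totals — profit-interest units 57, days 869.
Blended shares (20% profit-interest units + 80% days): Andrade 0.1999; Becker 0.3229; Quinlan 0.3000; Chaudhri 0.1771.
Proportional shares: Andrade 54,410.22; Becker 87,888.19; Quinlan 81,657.64; Chaudhri 48,193.95.
Rounded to nearest $10: Andrade $54,410; Becker $87,890; Quinlan $81,660; Chaudhri $48,190. Sum = $272,150.
Rounded total matches; no reconciliation needed.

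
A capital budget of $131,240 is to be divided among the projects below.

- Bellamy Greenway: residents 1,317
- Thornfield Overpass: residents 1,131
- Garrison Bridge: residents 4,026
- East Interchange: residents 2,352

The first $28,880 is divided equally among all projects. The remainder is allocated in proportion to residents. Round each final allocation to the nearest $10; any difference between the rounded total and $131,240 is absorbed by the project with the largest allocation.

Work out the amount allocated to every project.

First tranche $28,880 split equally: $7,220 each.
Remainder $102,360 by residents (total 8,826): Bellamy Greenway 15,273.98 → $15,270; Thornfield Overpass 13,116.83 → $13,120; Garrison Bridge 46,691.75 → $46,690; East Interchange 27,277.44 → $27,280.
Totals: Bellamy Greenway $7,220 + $15,270 = $22,490; Thornfield Overpass $7,220 + $13,120 = $20,340; Garrison Bridge $7,220 + $46,690 = $53,910; East Interchange $7,220 + $27,280 = $34,500.

Bellamy Greenway: $22,490 · Thornfield Overpass: $20,340 · Garrison Bridge: $53,910 · East Interchange: $34,500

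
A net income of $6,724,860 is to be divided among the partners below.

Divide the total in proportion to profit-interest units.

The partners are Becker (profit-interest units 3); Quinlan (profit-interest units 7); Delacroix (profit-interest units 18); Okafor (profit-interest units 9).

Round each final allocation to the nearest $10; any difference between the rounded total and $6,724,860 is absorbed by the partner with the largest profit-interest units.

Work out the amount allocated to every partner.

Becker: $545,260; Quinlan: $1,272,270; Delacroix: $3,271,550; Okafor: $1,635,780

Combined profit-interest units = 3 + 7 + 18 + 9 = 37.
Pro-rata amounts: Becker 545,258.92; Quinlan 1,272,270.81; Delacroix 3,271,553.51; Okafor 1,635,776.76.
At nearest $10: Becker $545,260; Quinlan $1,272,270; Delacroix $3,271,550; Okafor $1,635,780. Sum = $6,724,860.
Sum already equals the total — no adjustment.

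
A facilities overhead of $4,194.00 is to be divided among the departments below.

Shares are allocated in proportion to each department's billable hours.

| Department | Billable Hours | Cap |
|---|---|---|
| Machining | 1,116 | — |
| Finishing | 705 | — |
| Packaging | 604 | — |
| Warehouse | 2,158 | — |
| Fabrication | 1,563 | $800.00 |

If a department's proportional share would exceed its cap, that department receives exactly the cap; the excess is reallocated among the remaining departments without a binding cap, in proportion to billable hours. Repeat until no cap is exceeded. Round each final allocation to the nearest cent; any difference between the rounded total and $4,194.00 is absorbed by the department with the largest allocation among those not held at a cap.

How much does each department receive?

Machining: $826.47; Finishing: $522.10; Packaging: $447.30; Warehouse: $1,598.13; Fabrication: $800.00

Total billable hours = 6,146.
Pro-rata shares before constraints: Machining 761.5529; Finishing 481.0885; Packaging 412.1666; Warehouse 1,472.6085; Fabrication 1,066.5835.
Held at cap: Fabrication ($800.00); remaining pool $3,394.00 reallocated over remaining billable hours 4,583.
Shares after redistribution: Machining 826.4683 → $826.47; Finishing 522.0969 → $522.10; Packaging 447.3000 → $447.30; Warehouse 1,598.1348 → $1,598.13.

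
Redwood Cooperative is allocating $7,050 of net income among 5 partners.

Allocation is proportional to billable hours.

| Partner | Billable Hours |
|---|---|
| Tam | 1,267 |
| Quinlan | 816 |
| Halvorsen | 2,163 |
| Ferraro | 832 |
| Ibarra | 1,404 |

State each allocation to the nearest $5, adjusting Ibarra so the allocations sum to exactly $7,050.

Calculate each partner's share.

Total billable hours = 6,482.
Raw shares: Tam 1,267/6,482 × $7,050 = 1,378.02; Quinlan 816/6,482 × $7,050 = 887.504; Halvorsen 2,163/6,482 × $7,050 = 2,352.54; Ferraro 832/6,482 × $7,050 = 904.91; Ibarra 1,404/6,482 × $7,050 = 1,527.03.
At nearest $5: Tam $1,380; Quinlan $890; Halvorsen $2,355; Ferraro $905; Ibarra $1,525. Sum = $7,055.
Difference $7,050 − $7,055 = −$5 applied to Ibarra: Ibarra becomes $1,520.

Tam: $1,380 · Quinlan: $890 · Halvorsen: $2,355 · Ferraro: $905 · Ibarra: $1,520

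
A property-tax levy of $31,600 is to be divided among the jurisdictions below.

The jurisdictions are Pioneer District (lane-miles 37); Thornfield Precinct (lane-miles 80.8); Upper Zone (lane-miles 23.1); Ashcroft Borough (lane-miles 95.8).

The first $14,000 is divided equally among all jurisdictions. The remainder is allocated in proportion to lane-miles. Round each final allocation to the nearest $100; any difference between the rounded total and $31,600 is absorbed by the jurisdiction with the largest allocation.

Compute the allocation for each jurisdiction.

Equal tier: $14,000 ÷ 4 = $3,500 apiece.
Remainder $17,600 by lane-miles (total 236.7): Pioneer District 2,751.16 → $2,800; Thornfield Precinct 6,007.94 → $6,000; Upper Zone 1,717.62 → $1,700; Ashcroft Borough 7,123.28 → $7,100.
Totals: Pioneer District $3,500 + $2,800 = $6,300; Thornfield Precinct $3,500 + $6,000 = $9,500; Upper Zone $3,500 + $1,700 = $5,200; Ashcroft Borough $3,500 + $7,100 = $10,600.

Pioneer District: $6,300 · Thornfield Precinct: $9,500 · Upper Zone: $5,200 · Ashcroft Borough: $10,600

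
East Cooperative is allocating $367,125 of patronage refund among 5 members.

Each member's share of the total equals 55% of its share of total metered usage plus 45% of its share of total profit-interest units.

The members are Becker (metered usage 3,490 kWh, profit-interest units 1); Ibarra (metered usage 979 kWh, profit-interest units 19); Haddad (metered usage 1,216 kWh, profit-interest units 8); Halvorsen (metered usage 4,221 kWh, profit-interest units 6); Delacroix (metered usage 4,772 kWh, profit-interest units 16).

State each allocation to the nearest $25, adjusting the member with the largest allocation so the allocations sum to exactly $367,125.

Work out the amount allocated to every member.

Becker: $51,325; Ibarra: $76,250; Haddad: $43,150; Halvorsen: $77,900; Delacroix: $118,500

Totals — metered usage 14,678, profit-interest units 50.
Combined weights (55% metered usage + 45% profit-interest units): Becker 0.1398; Ibarra 0.2077; Haddad 0.1176; Halvorsen 0.2122; Delacroix 0.3228.
Pro-rata amounts: Becker 51,314.51; Ibarra 76,246.04; Haddad 43,160.97; Halvorsen 77,891.18; Delacroix 118,512.29.
After rounding ($25): Becker $51,325; Ibarra $76,250; Haddad $43,150; Halvorsen $77,900; Delacroix $118,500. Sum = $367,125.
Rounded total matches; no reconciliation needed.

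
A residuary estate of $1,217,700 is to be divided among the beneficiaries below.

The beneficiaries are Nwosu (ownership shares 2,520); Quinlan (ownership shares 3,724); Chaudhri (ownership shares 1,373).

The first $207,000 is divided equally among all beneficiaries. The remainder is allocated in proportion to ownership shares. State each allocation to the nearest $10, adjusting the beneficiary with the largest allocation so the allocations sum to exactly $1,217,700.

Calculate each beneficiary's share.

First tranche $207,000 split equally: $69,000 each.
Remainder $1,010,700 by ownership shares (total 7,617): Nwosu 334,378.89 → $334,380; Quinlan 494,137.69 → $494,140; Chaudhri 182,183.42 → $182,180.
Totals: Nwosu $69,000 + $334,380 = $403,380; Quinlan $69,000 + $494,140 = $563,140; Chaudhri $69,000 + $182,180 = $251,180.

Nwosu: $403,380 · Quinlan: $563,140 · Chaudhri: $251,180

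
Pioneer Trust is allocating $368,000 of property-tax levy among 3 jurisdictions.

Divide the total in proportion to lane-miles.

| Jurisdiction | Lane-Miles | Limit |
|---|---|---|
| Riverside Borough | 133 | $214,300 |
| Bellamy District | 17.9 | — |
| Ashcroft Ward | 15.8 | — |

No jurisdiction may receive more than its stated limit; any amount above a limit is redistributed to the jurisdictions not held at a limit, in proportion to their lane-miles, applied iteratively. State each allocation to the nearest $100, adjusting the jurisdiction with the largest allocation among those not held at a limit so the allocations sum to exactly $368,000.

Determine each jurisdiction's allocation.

Lane-miles total: 166.7.
Unconstrained shares: Riverside Borough 293,605.28; Bellamy District 39,515.30; Ashcroft Ward 34,879.42.
Cap binds for Riverside Borough ($214,300); remaining pool $153,700 reallocated over remaining lane-miles 33.7.
Remaining shares: Bellamy District 81,638.87 → $81,600; Ashcroft Ward 72,061.13 → $72,100.

Riverside Borough: $214,300 | Bellamy District: $81,600 | Ashcroft Ward: $72,100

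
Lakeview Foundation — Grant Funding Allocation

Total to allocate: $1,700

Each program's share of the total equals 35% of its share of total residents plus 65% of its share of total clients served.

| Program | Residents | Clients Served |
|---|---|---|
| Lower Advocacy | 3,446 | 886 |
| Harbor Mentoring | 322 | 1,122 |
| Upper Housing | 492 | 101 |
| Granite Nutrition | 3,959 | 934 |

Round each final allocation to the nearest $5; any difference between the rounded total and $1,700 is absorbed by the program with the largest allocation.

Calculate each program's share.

Residents total 8,219; clients served total 3,043.
Combined weights (35% residents + 65% clients served): Lower Advocacy 0.3360; Harbor Mentoring 0.2534; Upper Housing 0.0425; Granite Nutrition 0.3681.
Raw shares: Lower Advocacy 571.20; Harbor Mentoring 430.74; Upper Housing 72.29; Granite Nutrition 625.77.
After rounding ($5): Lower Advocacy $570; Harbor Mentoring $430; Upper Housing $70; Granite Nutrition $625. Sum = $1,695.
Difference $1,700 − $1,695 = +$5 applied to largest allocation (Granite Nutrition): Granite Nutrition becomes $630.

Lower Advocacy: $570 | Harbor Mentoring: $430 | Upper Housing: $70 | Granite Nutrition: $630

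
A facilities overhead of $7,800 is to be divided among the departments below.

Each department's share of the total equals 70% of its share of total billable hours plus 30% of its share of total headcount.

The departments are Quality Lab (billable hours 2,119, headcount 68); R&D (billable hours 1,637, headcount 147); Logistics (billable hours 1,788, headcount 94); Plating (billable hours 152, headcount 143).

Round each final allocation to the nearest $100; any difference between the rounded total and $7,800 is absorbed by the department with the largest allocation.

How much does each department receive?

Quality Lab: $2,400 | R&D: $2,300 | Logistics: $2,200 | Plating: $900

Billable hours total 5,696; headcount total 452.
Blended shares (70% billable hours + 30% headcount): Quality Lab 0.3055; R&D 0.2987; Logistics 0.2821; Plating 0.1136.
Pro-rata amounts: Quality Lab 2,383.24; R&D 2,330.19; Logistics 2,200.56; Plating 886.01.
At nearest $100: Quality Lab $2,400; R&D $2,300; Logistics $2,200; Plating $900. Sum = $7,800.
Sum already equals the total — no adjustment.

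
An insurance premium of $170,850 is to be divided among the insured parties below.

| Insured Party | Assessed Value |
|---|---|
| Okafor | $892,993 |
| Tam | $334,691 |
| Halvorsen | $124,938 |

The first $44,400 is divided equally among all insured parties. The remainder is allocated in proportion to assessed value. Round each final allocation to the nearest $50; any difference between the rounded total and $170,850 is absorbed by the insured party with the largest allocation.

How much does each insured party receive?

Equal tier: $44,400 ÷ 3 = $14,800 apiece.
Remainder $126,450 by assessed value (total 1,352,622): Okafor 83,481.54 → $83,500; Tam 31,288.62 → $31,300; Halvorsen 11,679.84 → $11,700.
Rounding difference −$50 on remainder applied to Okafor.
Totals: Okafor $14,800 + $83,450 = $98,250; Tam $14,800 + $31,300 = $46,100; Halvorsen $14,800 + $11,700 = $26,500.

Okafor: $98,250 | Tam: $46,100 | Halvorsen: $26,500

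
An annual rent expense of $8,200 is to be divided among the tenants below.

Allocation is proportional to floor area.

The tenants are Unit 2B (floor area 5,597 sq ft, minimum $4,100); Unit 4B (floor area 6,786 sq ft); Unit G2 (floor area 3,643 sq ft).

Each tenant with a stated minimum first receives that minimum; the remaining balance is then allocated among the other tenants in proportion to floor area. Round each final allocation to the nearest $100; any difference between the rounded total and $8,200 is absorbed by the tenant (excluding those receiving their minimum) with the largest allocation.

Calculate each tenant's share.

Unit 2B: $4,100 | Unit 4B: $2,700 | Unit G2: $1,400

Guaranteed amounts: Unit 2B $4,100. Remaining pool $4,100.
Remaining pool split over remaining floor area 10,429: Unit 4B 2,667.81 → $2,700; Unit G2 1,432.19 → $1,400.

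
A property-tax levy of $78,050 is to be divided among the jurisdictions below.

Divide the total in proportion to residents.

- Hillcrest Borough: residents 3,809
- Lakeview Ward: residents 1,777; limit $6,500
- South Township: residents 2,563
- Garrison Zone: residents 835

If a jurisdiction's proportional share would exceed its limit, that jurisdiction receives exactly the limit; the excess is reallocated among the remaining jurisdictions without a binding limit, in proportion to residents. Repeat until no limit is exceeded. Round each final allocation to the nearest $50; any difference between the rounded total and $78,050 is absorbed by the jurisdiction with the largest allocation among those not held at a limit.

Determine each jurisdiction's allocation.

Total residents = 8,984.
Pro-rata shares before constraints: Hillcrest Borough 33,091.32; Lakeview Ward 15,437.98; South Township 22,266.49; Garrison Zone 7,254.20.
Held at cap: Lakeview Ward ($6,500); residual $71,550 reallocated over remaining residents 7,207.
Redistributed shares: Hillcrest Borough 37,815.17 → $37,800; South Township 25,445.07 → $25,450; Garrison Zone 8,289.75 → $8,300.

Hillcrest Borough: $37,800 · Lakeview Ward: $6,500 · South Township: $25,450 · Garrison Zone: $8,300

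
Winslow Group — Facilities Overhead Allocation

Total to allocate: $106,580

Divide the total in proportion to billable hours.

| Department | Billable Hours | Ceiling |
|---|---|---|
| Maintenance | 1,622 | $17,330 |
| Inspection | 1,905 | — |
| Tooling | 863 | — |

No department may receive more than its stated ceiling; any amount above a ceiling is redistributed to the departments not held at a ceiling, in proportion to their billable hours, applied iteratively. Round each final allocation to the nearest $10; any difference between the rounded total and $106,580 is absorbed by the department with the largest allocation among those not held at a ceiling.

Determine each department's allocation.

Maintenance: $17,330; Inspection: $61,420; Tooling: $27,830

Total billable hours = 4,390.
Unconstrained shares: Maintenance 39,378.76; Inspection 46,249.41; Tooling 20,951.83.
Held at cap: Maintenance ($17,330); residual $89,250 reallocated over remaining billable hours 2,768.
Remaining shares: Inspection 61,423.86 → $61,420; Tooling 27,826.14 → $27,830.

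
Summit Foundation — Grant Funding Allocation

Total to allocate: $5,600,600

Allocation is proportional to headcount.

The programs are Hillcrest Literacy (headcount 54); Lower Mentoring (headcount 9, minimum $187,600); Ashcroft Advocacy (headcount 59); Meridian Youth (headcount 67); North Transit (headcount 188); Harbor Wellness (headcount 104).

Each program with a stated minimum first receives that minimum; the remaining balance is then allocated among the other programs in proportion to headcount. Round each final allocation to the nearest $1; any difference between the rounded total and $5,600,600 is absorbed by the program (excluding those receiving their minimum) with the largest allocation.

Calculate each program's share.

Guaranteed amounts: Lower Mentoring $187,600. Remaining pool $5,413,000.
Remaining pool split over remaining headcount 472: Hillcrest Literacy 619,283.90 → $619,284; Ashcroft Advocacy 676,625.00 → $676,625; Meridian Youth 768,370.76 → $768,371; North Transit 2,156,025.42 → $2,156,025; Harbor Wellness 1,192,694.92 → $1,192,695.

Hillcrest Literacy: $619,284 | Lower Mentoring: $187,600 | Ashcroft Advocacy: $676,625 | Meridian Youth: $768,371 | North Transit: $2,156,025 | Harbor Wellness: $1,192,695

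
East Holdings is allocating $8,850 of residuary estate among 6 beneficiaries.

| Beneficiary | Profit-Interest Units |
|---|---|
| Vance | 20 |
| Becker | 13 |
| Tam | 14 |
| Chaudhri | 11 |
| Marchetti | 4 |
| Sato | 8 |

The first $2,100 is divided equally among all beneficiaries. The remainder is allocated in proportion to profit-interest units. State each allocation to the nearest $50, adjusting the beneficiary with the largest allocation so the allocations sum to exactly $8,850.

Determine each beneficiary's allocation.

$2,100 shared equally gives $350 per beneficiary.
Remainder $6,750 by profit-interest units (total 70): Vance 1,928.57 → $1,950; Becker 1,253.57 → $1,250; Tam 1,350.00 → $1,350; Chaudhri 1,060.71 → $1,050; Marchetti 385.71 → $400; Sato 771.43 → $750.
Totals: Vance $350 + $1,950 = $2,300; Becker $350 + $1,250 = $1,600; Tam $350 + $1,350 = $1,700; Chaudhri $350 + $1,050 = $1,400; Marchetti $350 + $400 = $750; Sato $350 + $750 = $1,100.

Vance: $2,300 · Becker: $1,600 · Tam: $1,700 · Chaudhri: $1,400 · Marchetti: $750 · Sato: $1,100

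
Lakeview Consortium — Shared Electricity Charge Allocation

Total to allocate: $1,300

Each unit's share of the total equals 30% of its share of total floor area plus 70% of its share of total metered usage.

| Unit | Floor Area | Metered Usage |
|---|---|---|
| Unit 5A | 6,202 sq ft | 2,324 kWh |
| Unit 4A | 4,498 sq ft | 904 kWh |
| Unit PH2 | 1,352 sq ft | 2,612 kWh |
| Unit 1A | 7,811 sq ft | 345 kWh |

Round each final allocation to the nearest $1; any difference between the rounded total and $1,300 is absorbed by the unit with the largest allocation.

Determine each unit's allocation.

Unit 5A: $464 | Unit 4A: $221 | Unit PH2: $411 | Unit 1A: $204

Totals — floor area 19,863, metered usage 6,185.
Composite weights (30% floor area + 70% metered usage): Unit 5A 0.3567; Unit 4A 0.1702; Unit PH2 0.3160; Unit 1A 0.1570.
Pro-rata amounts: Unit 5A 463.70; Unit 4A 221.32; Unit PH2 410.85; Unit 1A 204.12.
After rounding ($1): Unit 5A $464; Unit 4A $221; Unit PH2 $411; Unit 1A $204. Sum = $1,300.
Sum already equals the total — no adjustment.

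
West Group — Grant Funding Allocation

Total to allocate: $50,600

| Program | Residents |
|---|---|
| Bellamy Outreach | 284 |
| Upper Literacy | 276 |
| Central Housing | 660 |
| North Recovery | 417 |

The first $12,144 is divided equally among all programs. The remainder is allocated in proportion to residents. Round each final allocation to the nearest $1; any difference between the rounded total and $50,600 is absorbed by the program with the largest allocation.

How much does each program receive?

$12,144 shared equally gives $3,036 per program.
Remainder $38,456 by residents (total 1,637): Bellamy Outreach 6,671.66 → $6,672; Upper Literacy 6,483.72 → $6,484; Central Housing 15,504.56 → $15,505; North Recovery 9,796.06 → $9,796.
Rounding difference −$1 on remainder applied to Central Housing.
Totals: Bellamy Outreach $3,036 + $6,672 = $9,708; Upper Literacy $3,036 + $6,484 = $9,520; Central Housing $3,036 + $15,504 = $18,540; North Recovery $3,036 + $9,796 = $12,832.

Bellamy Outreach: $9,708 | Upper Literacy: $9,520 | Central Housing: $18,540 | North Recovery: $12,832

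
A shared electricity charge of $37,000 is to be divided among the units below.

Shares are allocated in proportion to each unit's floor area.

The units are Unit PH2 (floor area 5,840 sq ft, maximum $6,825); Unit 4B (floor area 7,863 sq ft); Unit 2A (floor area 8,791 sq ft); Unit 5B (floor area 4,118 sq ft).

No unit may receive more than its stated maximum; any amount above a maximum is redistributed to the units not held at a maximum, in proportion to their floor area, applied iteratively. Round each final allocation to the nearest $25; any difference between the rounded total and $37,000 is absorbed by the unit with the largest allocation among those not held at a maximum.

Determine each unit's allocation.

Unit PH2: $6,825 | Unit 4B: $11,425 | Unit 2A: $12,775 | Unit 5B: $5,975

Total floor area = 26,612.
Pro-rata shares before constraints: Unit PH2 8,119.65; Unit 4B 10,932.32; Unit 2A 12,222.57; Unit 5B 5,725.46.
Held at cap: Unit PH2 ($6,825); residual $30,175 reallocated over remaining floor area 20,772.
Remaining shares: Unit 4B 11,422.40 → $11,425; Unit 2A 12,770.48 → $12,775; Unit 5B 5,982.12 → $5,975.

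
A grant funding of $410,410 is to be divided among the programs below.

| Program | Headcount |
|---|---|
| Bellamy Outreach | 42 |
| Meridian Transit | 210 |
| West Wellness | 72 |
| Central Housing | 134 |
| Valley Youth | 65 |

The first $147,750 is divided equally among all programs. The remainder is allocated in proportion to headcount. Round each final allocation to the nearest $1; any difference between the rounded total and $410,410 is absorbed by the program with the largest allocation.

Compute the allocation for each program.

$147,750 shared equally gives $29,550 per program.
Remainder $262,660 by headcount (total 523): Bellamy Outreach 21,093.15 → $21,093; Meridian Transit 105,465.77 → $105,466; West Wellness 36,159.69 → $36,160; Central Housing 67,297.21 → $67,297; Valley Youth 32,644.17 → $32,644.
Totals: Bellamy Outreach $29,550 + $21,093 = $50,643; Meridian Transit $29,550 + $105,466 = $135,016; West Wellness $29,550 + $36,160 = $65,710; Central Housing $29,550 + $67,297 = $96,847; Valley Youth $29,550 + $32,644 = $62,194.

Bellamy Outreach: $50,643; Meridian Transit: $135,016; West Wellness: $65,710; Central Housing: $96,847; Valley Youth: $62,194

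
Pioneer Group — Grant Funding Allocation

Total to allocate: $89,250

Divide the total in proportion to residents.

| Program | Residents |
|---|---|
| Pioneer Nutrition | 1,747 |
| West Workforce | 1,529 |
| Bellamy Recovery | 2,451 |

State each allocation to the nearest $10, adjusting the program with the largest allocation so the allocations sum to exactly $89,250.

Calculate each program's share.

Total residents = 5,727.
Raw shares: Pioneer Nutrition 1,747/5,727 × $89,250 = 27,225.38; West Workforce 1,529/5,727 × $89,250 = 23,828.05; Bellamy Recovery 2,451/5,727 × $89,250 = 38,196.57.
At nearest $10: Pioneer Nutrition $27,230; West Workforce $23,830; Bellamy Recovery $38,200. Sum = $89,260.
Difference $89,250 − $89,260 = −$10 applied to largest allocation (Bellamy Recovery): Bellamy Recovery becomes $38,190.

Pioneer Nutrition: $27,230 | West Workforce: $23,830 | Bellamy Recovery: $38,190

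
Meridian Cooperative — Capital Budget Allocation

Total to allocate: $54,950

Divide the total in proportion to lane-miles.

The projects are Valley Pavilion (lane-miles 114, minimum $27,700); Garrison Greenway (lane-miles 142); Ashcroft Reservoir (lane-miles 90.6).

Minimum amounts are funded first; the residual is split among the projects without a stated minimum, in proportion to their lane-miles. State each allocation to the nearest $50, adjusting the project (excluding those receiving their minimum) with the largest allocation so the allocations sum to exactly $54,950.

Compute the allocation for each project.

Minimums first: Valley Pavilion $27,700. Balance $27,250.
Balance split over remaining lane-miles 232.6: Garrison Greenway 16,635.86 → $16,650; Ashcroft Reservoir 10,614.14 → $10,600.

Valley Pavilion: $27,700; Garrison Greenway: $16,650; Ashcroft Reservoir: $10,600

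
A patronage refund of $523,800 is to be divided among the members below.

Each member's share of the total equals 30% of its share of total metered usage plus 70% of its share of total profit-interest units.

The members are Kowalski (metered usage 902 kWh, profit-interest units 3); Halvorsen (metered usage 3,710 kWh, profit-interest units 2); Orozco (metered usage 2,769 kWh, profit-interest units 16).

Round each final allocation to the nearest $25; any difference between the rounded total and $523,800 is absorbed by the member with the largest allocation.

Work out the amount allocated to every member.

Kowalski: $71,575 · Halvorsen: $113,900 · Orozco: $338,325

Totals — metered usage 7,381, profit-interest units 21.
Blended shares (30% metered usage + 70% profit-interest units): Kowalski 0.1367; Halvorsen 0.2175; Orozco 0.6459.
Proportional shares: Kowalski 71,583.40; Halvorsen 113,905.15; Orozco 338,311.45.
At nearest $25: Kowalski $71,575; Halvorsen $113,900; Orozco $338,300. Sum = $523,775.
Difference $523,800 − $523,775 = +$25 applied to largest allocation (Orozco): Orozco becomes $338,325.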